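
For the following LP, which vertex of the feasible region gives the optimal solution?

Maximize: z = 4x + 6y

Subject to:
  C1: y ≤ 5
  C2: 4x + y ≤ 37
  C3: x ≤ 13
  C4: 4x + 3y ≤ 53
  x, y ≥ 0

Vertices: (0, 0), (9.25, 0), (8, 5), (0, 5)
Evaluating z = 4x + 6y at each vertex:
  (0, 0): z = 0
  (9.25, 0): z = 37
  (8, 5): z = 62
  (0, 5): z = 30

The largest value is z = 62, attained at (8, 5).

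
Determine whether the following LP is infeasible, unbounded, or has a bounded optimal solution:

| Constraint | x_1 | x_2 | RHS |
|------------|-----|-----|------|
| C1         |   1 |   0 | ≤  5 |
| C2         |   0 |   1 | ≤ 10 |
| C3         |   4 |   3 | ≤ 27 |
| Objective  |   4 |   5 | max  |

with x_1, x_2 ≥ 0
The point (0, 9) satisfies every constraint, so the LP is feasible; the constraints give x_1 ≤ 5 and x_2 ≤ 10, which with x_1, x_2 ≥ 0 keep the feasible region inside a bounded box. A feasible, bounded LP attains a finite optimum at a vertex.

Evaluating z = 4x_1 + 5x_2 at each vertex:
  (0, 0): z = 0
  (5, 0): z = 20
  (5, 2.333): z = 31.67
  (0, 9): z = 45

Feasible with finite optimum z* = 45 at (0, 9).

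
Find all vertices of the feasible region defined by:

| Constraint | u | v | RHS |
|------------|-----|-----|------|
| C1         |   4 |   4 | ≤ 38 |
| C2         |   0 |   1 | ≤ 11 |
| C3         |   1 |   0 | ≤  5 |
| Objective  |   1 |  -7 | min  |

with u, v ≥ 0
Each vertex is the intersection of two constraint boundaries that also satisfies all remaining constraints:
  u = 0 and v = 0 → (0, 0)
  u = 5 and v = 0 → (5, 0)
  4u + 4v = 38 and u = 5 → (5, 4.5)
  4u + 4v = 38 and u = 0 → (0, 9.5)

Vertices: (0, 0), (5, 0), (5, 4.5), (0, 9.5)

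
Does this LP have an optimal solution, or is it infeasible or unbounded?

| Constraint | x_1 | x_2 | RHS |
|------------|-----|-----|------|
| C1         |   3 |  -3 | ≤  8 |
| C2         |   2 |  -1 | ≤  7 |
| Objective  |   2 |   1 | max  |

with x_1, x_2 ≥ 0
Feasible point: (0, 0) satisfies every constraint, so the LP is feasible.
Direction d = (0, 1): for each constraint row a, a·d ≤ 0 —
  (3)(0) + (-3)(1) = -3 ≤ 0
  (2)(0) + (-1)(1) = -1 ≤ 0
and d ≥ 0, so (0, 0) + t·d stays feasible for every t ≥ 0. Along this ray z = 2x_1 + x_2 changes by 1 per unit t, so z → +∞.

Unbounded — the objective can increase without bound over the feasible region.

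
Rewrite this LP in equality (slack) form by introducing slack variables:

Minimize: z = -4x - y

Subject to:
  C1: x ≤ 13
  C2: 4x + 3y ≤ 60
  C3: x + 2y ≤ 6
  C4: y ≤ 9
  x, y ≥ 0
min z = -4x - y

s.t.
  x + s1 = 13
  4x + 3y + s2 = 60
  x + 2y + s3 = 6
  y + s4 = 9
  x, y, s1, s2, s3, s4 ≥ 0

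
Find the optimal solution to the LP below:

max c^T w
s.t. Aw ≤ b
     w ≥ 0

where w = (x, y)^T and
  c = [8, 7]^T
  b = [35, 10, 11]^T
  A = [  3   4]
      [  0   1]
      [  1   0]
Each vertex is the intersection of two constraint boundaries that also satisfies all remaining constraints:
  x = 0 and y = 0 → (0, 0)
  x = 11 and y = 0 → (11, 0)
  3x + 4y = 35 and x = 11 → (11, 0.5)
  3x + 4y = 35 and x = 0 → (0, 8.75)

Evaluating z = 8x + 7y at each vertex:
  (0, 0): z = 0
  (11, 0): z = 88
  (11, 0.5): z = 91.5
  (0, 8.75): z = 61.25

The maximum is at (11, 0.5) with z = 91.5.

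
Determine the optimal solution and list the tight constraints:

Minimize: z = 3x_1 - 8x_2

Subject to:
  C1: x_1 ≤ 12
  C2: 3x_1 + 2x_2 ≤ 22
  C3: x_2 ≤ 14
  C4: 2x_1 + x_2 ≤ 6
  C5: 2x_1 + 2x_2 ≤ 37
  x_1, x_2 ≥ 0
Optimal: x_1 = 0, x_2 = 6
Slack at optimum:
  C1: slack = 12
  C2: slack = 10
  C3: slack = 8
  C4: slack = 0 (binding)
  C5: slack = 25
  x_1 ≥ 0: x_1 = 0 (binding)
  x_2 ≥ 0: x_2 = 6
Binding constraints: C4, x_1 ≥ 0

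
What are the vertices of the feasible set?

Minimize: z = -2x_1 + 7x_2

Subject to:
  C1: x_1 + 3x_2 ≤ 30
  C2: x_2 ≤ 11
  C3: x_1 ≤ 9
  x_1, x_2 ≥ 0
Each vertex is the intersection of two constraint boundaries that also satisfies all remaining constraints:
  x_1 = 0 and x_2 = 0 → (0, 0)
  x_1 = 9 and x_2 = 0 → (9, 0)
  x_1 + 3x_2 = 30 and x_1 = 9 → (9, 7)
  x_1 + 3x_2 = 30 and x_1 = 0 → (0, 10)

Vertices: (0, 0), (9, 0), (9, 7), (0, 10)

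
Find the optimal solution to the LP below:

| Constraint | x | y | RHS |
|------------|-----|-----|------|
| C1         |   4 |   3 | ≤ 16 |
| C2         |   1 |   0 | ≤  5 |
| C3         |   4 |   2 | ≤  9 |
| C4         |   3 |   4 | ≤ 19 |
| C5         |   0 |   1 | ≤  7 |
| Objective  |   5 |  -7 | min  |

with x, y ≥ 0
x = 0, y = 4.5, z = -31.5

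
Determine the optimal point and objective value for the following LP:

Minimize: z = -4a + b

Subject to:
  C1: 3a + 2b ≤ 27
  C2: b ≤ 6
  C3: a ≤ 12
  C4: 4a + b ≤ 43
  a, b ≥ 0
a = 9, b = 0, z = -36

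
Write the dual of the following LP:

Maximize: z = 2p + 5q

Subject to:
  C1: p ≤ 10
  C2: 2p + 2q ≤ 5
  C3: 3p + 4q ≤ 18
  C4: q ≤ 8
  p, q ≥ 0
Minimize: z = 10y1 + 5y2 + 18y3 + 8y4

Subject to:
  C1: -y1 - 2y2 - 3y3 ≤ -2
  C2: -2y2 - 4y3 - y4 ≤ -5
  y1, y2, y3, y4 ≥ 0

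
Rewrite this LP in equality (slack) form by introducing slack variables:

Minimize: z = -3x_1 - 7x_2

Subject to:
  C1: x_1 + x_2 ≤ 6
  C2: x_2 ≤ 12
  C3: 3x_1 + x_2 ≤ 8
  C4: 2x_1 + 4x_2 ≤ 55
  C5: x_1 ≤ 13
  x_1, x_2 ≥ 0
min z = -3x_1 - 7x_2

s.t.
  x_1 + x_2 + s1 = 6
  x_2 + s2 = 12
  3x_1 + x_2 + s3 = 8
  2x_1 + 4x_2 + s4 = 55
  x_1 + s5 = 13
  x_1, x_2, s1, s2, s3, s4, s5 ≥ 0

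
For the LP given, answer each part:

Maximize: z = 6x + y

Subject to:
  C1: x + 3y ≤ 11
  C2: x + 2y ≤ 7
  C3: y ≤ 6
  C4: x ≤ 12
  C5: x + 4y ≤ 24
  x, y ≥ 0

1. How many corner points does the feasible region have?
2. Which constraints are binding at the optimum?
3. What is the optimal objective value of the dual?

1. 3
2. C2, y ≥ 0
3. 42 (by strong duality, equal to the primal optimum)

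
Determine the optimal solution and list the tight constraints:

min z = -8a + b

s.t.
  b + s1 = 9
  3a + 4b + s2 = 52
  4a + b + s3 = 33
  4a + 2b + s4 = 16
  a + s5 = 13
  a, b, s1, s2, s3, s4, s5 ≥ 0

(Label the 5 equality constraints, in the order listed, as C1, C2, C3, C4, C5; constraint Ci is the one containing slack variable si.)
Optimal: a = 4, b = 0
Slack at optimum:
  C1: slack = 9
  C2: slack = 40
  C3: slack = 17
  C4: slack = 0 (binding)
  C5: slack = 9
  a ≥ 0: a = 4
  b ≥ 0: b = 0 (binding)
Binding constraints: C4, b ≥ 0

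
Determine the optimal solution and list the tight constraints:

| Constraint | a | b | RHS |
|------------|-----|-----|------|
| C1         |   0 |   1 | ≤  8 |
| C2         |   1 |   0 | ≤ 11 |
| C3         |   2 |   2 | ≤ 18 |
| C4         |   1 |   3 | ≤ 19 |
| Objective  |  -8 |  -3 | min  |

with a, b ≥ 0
Optimal: a = 9, b = 0
Binding: C3, b ≥ 0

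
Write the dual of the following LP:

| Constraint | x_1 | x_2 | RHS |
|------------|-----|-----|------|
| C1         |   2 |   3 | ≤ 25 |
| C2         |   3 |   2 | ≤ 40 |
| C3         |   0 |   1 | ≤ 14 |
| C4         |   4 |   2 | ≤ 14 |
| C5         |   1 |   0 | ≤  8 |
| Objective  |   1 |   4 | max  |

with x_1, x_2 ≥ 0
Minimize: z = 25y1 + 40y2 + 14y3 + 14y4 + 8y5

Subject to:
  C1: -2y1 - 3y2 - 4y4 - y5 ≤ -1
  C2: -3y1 - 2y2 - y3 - 2y4 ≤ -4
  y1, y2, y3, y4, y5 ≥ 0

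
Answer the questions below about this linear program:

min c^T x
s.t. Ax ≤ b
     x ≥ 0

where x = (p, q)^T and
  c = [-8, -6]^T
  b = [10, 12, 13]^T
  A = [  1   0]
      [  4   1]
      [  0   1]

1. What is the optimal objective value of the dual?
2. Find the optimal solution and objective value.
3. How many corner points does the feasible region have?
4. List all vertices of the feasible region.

1. -72 (by strong duality, equal to the primal optimum)
2. p = 0, q = 12, z = -72
3. 3
4. (0, 0), (3, 0), (0, 12)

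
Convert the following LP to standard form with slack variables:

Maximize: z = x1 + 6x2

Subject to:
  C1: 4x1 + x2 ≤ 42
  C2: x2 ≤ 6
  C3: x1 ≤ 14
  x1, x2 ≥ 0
max z = x1 + 6x2

s.t.
  4x1 + x2 + s1 = 42
  x2 + s2 = 6
  x1 + s3 = 14
  x1, x2, s1, s2, s3 ≥ 0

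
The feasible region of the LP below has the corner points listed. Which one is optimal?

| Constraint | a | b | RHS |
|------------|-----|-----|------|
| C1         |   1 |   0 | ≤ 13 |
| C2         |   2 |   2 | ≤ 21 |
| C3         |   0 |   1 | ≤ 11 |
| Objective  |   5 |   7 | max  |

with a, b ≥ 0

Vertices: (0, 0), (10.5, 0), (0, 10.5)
Evaluating z = 5a + 7b at each vertex:
  (0, 0): z = 0
  (10.5, 0): z = 52.5
  (0, 10.5): z = 73.5

The largest value is z = 73.5, attained at (0, 10.5).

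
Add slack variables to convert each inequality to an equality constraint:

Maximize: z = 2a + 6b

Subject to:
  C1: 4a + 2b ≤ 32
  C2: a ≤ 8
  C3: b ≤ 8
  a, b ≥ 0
max z = 2a + 6b

s.t.
  4a + 2b + s1 = 32
  a + s2 = 8
  b + s3 = 8
  a, b, s1, s2, s3 ≥ 0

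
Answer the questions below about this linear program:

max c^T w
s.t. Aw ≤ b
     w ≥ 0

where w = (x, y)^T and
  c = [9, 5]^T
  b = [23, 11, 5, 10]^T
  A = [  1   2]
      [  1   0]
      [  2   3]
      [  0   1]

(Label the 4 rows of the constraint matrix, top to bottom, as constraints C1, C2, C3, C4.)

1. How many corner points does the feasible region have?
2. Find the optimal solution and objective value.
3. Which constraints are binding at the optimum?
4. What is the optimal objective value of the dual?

1. 3
2. x = 2.5, y = 0, z = 22.5
3. C3, y ≥ 0
4. 22.5 (by strong duality, equal to the primal optimum)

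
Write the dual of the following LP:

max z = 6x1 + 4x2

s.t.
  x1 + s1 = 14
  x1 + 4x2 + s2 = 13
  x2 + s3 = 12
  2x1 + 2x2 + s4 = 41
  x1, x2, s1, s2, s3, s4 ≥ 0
Minimize: z = 14y1 + 13y2 + 12y3 + 41y4

Subject to:
  C1: -y1 - y2 - 2y4 ≤ -6
  C2: -4y2 - y3 - 2y4 ≤ -4
  y1, y2, y3, y4 ≥ 0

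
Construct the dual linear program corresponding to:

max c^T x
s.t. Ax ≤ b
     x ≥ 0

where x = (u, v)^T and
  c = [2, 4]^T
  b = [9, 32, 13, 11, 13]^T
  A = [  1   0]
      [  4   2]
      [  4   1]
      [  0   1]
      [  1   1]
Minimize: z = 9y1 + 32y2 + 13y3 + 11y4 + 13y5

Subject to:
  C1: -y1 - 4y2 - 4y3 - y5 ≤ -2
  C2: -2y2 - y3 - y4 - y5 ≤ -4
  y1, y2, y3, y4, y5 ≥ 0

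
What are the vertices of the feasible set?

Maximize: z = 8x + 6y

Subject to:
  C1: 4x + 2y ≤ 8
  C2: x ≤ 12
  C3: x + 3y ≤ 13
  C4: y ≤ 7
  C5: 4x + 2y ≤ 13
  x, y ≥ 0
Each vertex is the intersection of two constraint boundaries that also satisfies all remaining constraints:
  x = 0 and y = 0 → (0, 0)
  4x + 2y = 8 and y = 0 → (2, 0)
  4x + 2y = 8 and x = 0 → (0, 4)

Vertices: (0, 0), (2, 0), (0, 4)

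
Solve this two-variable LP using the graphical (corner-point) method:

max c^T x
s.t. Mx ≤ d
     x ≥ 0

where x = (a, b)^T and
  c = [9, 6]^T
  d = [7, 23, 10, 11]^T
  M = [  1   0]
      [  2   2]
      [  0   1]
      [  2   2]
Each vertex is the intersection of two constraint boundaries that also satisfies all remaining constraints:
  a = 0 and b = 0 → (0, 0)
  2a + 2b = 11 and b = 0 → (5.5, 0)
  2a + 2b = 11 and a = 0 → (0, 5.5)

Evaluating z = 9a + 6b at each vertex:
  (0, 0): z = 0
  (5.5, 0): z = 49.5
  (0, 5.5): z = 33

The maximum is at (5.5, 0) with z = 49.5.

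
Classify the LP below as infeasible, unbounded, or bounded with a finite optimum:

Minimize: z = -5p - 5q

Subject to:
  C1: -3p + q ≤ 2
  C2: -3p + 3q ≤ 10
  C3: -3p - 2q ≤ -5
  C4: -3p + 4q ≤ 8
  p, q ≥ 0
Feasible point: (1, 1) satisfies every constraint, so the LP is feasible.
Direction d = (1, 0): for each constraint row a, a·d ≤ 0 —
  (-3)(1) + (1)(0) = -3 ≤ 0
  (-3)(1) + (3)(0) = -3 ≤ 0
  (-3)(1) + (-2)(0) = -3 ≤ 0
  (-3)(1) + (4)(0) = -3 ≤ 0
and d ≥ 0, so (1, 1) + t·d stays feasible for every t ≥ 0. Along this ray z = -5p - 5q changes by -5 per unit t, so z → −∞.

Unbounded: there is a feasible ray along which z → −∞.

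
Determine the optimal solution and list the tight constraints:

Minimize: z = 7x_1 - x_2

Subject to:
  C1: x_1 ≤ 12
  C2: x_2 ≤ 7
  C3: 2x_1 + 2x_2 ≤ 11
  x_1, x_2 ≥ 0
Optimal: x_1 = 0, x_2 = 5.5
Slack at optimum:
  C1: slack = 12
  C2: slack = 1.5
  C3: slack = 0 (binding)
  x_1 ≥ 0: x_1 = 0 (binding)
  x_2 ≥ 0: x_2 = 5.5
Binding constraints: C3, x_1 ≥ 0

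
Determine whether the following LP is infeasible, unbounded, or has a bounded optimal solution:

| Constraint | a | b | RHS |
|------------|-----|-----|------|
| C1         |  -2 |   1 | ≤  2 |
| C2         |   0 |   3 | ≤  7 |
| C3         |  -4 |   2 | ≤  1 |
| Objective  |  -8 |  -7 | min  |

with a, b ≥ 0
Feasible point: (0, 0) satisfies every constraint, so the LP is feasible.
Direction d = (1, 0): for each constraint row a, a·d ≤ 0 —
  (-2)(1) + (1)(0) = -2 ≤ 0
  (0)(1) + (3)(0) = 0 ≤ 0
  (-4)(1) + (2)(0) = -4 ≤ 0
and d ≥ 0, so (0, 0) + t·d stays feasible for every t ≥ 0. Along this ray z = -8a - 7b changes by -8 per unit t, so z → −∞.

Unbounded: there is a feasible ray along which z → −∞.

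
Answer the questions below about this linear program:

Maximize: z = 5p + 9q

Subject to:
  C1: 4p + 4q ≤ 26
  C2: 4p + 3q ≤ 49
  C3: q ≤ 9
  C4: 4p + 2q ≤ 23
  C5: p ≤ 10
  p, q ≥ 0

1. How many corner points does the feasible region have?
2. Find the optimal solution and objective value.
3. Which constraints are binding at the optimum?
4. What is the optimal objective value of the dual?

1. 4
2. p = 0, q = 6.5, z = 58.5
3. C1, p ≥ 0
4. 58.5 (by strong duality, equal to the primal optimum)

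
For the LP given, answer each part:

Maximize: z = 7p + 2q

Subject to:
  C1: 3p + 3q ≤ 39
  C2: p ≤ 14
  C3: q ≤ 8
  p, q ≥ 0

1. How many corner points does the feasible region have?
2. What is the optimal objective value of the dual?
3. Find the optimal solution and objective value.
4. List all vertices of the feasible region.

1. 4
2. 91 (by strong duality, equal to the primal optimum)
3. p = 13, q = 0, z = 91
4. (0, 0), (13, 0), (5, 8), (0, 8)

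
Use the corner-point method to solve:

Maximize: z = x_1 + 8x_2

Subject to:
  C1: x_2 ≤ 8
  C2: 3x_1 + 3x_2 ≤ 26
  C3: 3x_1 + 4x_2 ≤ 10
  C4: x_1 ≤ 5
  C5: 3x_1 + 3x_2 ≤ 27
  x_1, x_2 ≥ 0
Each vertex is the intersection of two constraint boundaries that also satisfies all remaining constraints:
  x_1 = 0 and x_2 = 0 → (0, 0)
  3x_1 + 4x_2 = 10 and x_2 = 0 → (3.333, 0)
  3x_1 + 4x_2 = 10 and x_1 = 0 → (0, 2.5)

Evaluating z = x_1 + 8x_2 at each vertex:
  (0, 0): z = 0
  (3.333, 0): z = 3.333
  (0, 2.5): z = 20

The maximum is at (0, 2.5) with z = 20.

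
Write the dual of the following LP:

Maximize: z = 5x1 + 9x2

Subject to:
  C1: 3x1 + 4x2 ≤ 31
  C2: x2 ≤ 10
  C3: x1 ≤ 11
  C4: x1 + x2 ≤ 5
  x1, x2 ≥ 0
Minimize: z = 31y1 + 10y2 + 11y3 + 5y4

Subject to:
  C1: -3y1 - y3 - y4 ≤ -5
  C2: -4y1 - y2 - y4 ≤ -9
  y1, y2, y3, y4 ≥ 0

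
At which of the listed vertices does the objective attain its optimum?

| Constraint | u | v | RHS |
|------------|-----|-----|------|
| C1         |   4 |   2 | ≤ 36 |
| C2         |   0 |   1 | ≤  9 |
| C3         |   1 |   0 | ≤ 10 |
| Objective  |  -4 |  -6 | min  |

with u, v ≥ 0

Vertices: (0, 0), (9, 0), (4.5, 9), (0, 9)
Evaluating z = -4u - 6v at each vertex:
  (0, 0): z = 0
  (9, 0): z = -36
  (4.5, 9): z = -72
  (0, 9): z = -54

The smallest value is z = -72, attained at (4.5, 9).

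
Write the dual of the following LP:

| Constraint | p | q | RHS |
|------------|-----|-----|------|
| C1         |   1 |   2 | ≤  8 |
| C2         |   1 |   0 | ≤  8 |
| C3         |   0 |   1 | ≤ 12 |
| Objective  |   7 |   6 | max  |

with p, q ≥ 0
Minimize: z = 8y1 + 8y2 + 12y3

Subject to:
  C1: -y1 - y2 ≤ -7
  C2: -2y1 - y3 ≤ -6
  y1, y2, y3 ≥ 0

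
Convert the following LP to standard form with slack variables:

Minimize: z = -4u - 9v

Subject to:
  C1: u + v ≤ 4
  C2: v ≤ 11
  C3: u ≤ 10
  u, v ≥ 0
min z = -4u - 9v

s.t.
  u + v + s1 = 4
  v + s2 = 11
  u + s3 = 10
  u, v, s1, s2, s3 ≥ 0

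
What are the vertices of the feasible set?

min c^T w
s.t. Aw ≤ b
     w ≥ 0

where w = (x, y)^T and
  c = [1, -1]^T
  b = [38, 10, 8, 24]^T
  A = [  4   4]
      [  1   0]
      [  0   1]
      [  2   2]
Each vertex is the intersection of two constraint boundaries that also satisfies all remaining constraints:
  x = 0 and y = 0 → (0, 0)
  4x + 4y = 38 and y = 0 → (9.5, 0)
  4x + 4y = 38 and y = 8 → (1.5, 8)
  y = 8 and x = 0 → (0, 8)

Vertices: (0, 0), (9.5, 0), (1.5, 8), (0, 8)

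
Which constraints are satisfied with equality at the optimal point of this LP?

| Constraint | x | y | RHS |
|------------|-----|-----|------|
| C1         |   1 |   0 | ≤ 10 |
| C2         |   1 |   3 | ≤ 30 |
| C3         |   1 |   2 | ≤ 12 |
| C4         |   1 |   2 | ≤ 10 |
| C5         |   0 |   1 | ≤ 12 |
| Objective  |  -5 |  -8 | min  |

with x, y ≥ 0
Optimal: x = 10, y = 0
Slack at optimum:
  C1: slack = 0 (binding)
  C2: slack = 20
  C3: slack = 2
  C4: slack = 0 (binding)
  C5: slack = 12
  x ≥ 0: x = 10
  y ≥ 0: y = 0 (binding)
Binding constraints: C1, C4, y ≥ 0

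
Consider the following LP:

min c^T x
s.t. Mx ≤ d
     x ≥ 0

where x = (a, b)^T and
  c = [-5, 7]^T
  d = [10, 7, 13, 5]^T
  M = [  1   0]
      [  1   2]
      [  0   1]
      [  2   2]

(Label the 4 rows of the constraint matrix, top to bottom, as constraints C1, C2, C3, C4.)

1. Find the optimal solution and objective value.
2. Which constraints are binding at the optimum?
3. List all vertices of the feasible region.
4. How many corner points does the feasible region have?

1. a = 2.5, b = 0, z = -12.5
2. C4, b ≥ 0
3. (0, 0), (2.5, 0), (0, 2.5)
4. 3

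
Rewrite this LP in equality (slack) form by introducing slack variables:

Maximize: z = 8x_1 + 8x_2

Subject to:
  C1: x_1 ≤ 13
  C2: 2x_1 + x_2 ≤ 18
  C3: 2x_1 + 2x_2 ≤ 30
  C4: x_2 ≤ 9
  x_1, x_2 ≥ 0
max z = 8x_1 + 8x_2

s.t.
  x_1 + s1 = 13
  2x_1 + x_2 + s2 = 18
  2x_1 + 2x_2 + s3 = 30
  x_2 + s4 = 9
  x_1, x_2, s1, s2, s3, s4 ≥ 0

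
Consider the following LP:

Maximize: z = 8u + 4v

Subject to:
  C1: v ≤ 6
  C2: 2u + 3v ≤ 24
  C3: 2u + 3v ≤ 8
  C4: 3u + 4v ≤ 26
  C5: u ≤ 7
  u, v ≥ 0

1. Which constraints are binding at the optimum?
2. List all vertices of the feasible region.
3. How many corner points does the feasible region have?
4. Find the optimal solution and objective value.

1. C3, v ≥ 0
2. (0, 0), (4, 0), (0, 2.667)
3. 3
4. u = 4, v = 0, z = 32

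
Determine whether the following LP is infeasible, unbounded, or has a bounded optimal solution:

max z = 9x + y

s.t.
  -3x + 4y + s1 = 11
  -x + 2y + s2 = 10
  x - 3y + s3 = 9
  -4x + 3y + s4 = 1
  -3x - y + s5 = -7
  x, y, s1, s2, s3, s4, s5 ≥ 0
Feasible point: (2, 1) satisfies every constraint, so the LP is feasible.
Direction d = (2, 1): for each constraint row a, a·d ≤ 0 —
  (-3)(2) + (4)(1) = -2 ≤ 0
  (-1)(2) + (2)(1) = 0 ≤ 0
  (1)(2) + (-3)(1) = -1 ≤ 0
  (-4)(2) + (3)(1) = -5 ≤ 0
  (-3)(2) + (-1)(1) = -7 ≤ 0
and d ≥ 0, so (2, 1) + t·d stays feasible for every t ≥ 0. Along this ray z = 9x + y changes by 19 per unit t, so z → +∞.

Unbounded: there is a feasible ray along which z → +∞.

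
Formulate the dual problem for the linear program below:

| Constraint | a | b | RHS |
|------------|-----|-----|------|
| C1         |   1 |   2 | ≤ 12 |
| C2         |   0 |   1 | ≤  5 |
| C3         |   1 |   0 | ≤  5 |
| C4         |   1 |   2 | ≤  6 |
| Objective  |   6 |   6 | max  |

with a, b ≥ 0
Minimize: z = 12y1 + 5y2 + 5y3 + 6y4

Subject to:
  C1: -y1 - y3 - y4 ≤ -6
  C2: -2y1 - y2 - 2y4 ≤ -6
  y1, y2, y3, y4 ≥ 0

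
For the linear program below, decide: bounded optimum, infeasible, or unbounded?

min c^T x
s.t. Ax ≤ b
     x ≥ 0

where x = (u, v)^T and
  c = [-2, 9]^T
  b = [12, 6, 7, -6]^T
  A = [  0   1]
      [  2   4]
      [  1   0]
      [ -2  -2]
The point (3, 0) satisfies every constraint, so the LP is feasible; the constraints give u ≤ 7 and v ≤ 12, which with u, v ≥ 0 keep the feasible region inside a bounded box. A feasible, bounded LP attains a finite optimum at a vertex.

Evaluating z = -2u + 9v at each vertex:
  (3, 0): z = -6

Feasible with finite optimum z* = -6 at (3, 0).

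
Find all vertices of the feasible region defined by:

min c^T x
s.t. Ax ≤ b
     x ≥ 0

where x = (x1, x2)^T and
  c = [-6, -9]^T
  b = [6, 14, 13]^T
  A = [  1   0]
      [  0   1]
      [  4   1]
Each vertex is the intersection of two constraint boundaries that also satisfies all remaining constraints:
  x1 = 0 and x2 = 0 → (0, 0)
  4x1 + x2 = 13 and x2 = 0 → (3.25, 0)
  4x1 + x2 = 13 and x1 = 0 → (0, 13)

Vertices: (0, 0), (3.25, 0), (0, 13)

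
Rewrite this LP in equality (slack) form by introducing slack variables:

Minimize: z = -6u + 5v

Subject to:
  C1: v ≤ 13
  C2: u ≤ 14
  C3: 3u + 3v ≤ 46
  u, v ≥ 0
min z = -6u + 5v

s.t.
  v + s1 = 13
  u + s2 = 14
  3u + 3v + s3 = 46
  u, v, s1, s2, s3 ≥ 0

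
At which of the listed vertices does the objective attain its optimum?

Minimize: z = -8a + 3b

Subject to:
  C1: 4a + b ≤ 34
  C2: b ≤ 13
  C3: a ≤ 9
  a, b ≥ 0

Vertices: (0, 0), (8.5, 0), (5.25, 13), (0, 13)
Evaluating z = -8a + 3b at each vertex:
  (0, 0): z = 0
  (8.5, 0): z = -68
  (5.25, 13): z = -3
  (0, 13): z = 39

The smallest value is z = -68, attained at (8.5, 0).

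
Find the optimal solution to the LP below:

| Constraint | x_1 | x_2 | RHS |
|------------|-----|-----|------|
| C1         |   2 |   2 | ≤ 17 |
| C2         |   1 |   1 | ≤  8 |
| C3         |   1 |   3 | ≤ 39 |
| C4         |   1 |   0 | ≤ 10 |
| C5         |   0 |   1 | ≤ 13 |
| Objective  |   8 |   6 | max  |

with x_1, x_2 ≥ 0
x_1 = 8, x_2 = 0, z = 64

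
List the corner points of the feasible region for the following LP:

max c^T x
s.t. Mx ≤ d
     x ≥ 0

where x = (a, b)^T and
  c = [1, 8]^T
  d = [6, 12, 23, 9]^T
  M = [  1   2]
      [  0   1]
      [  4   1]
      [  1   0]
Each vertex is the intersection of two constraint boundaries that also satisfies all remaining constraints:
  a = 0 and b = 0 → (0, 0)
  4a + b = 23 and b = 0 → (5.75, 0)
  a + 2b = 6 and 4a + b = 23 → (5.714, 0.1429)
  a + 2b = 6 and a = 0 → (0, 3)

Vertices: (0, 0), (5.75, 0), (5.714, 0.1429), (0, 3)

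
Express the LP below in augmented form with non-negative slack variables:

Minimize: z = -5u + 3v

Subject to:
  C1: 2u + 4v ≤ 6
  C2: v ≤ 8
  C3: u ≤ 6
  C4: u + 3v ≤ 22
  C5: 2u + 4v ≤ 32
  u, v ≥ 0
min z = -5u + 3v

s.t.
  2u + 4v + s1 = 6
  v + s2 = 8
  u + s3 = 6
  u + 3v + s4 = 22
  2u + 4v + s5 = 32
  u, v, s1, s2, s3, s4, s5 ≥ 0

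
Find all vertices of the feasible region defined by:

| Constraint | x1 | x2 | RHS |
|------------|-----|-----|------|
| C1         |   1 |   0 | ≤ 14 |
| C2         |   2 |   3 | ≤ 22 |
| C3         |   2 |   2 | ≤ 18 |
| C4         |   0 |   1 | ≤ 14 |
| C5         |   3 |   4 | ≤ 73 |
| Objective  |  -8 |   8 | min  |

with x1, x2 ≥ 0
Each vertex is the intersection of two constraint boundaries that also satisfies all remaining constraints:
  x1 = 0 and x2 = 0 → (0, 0)
  2x1 + 2x2 = 18 and x2 = 0 → (9, 0)
  2x1 + 3x2 = 22 and 2x1 + 2x2 = 18 → (5, 4)
  2x1 + 3x2 = 22 and x1 = 0 → (0, 7.333)

Vertices: (0, 0), (9, 0), (5, 4), (0, 7.333)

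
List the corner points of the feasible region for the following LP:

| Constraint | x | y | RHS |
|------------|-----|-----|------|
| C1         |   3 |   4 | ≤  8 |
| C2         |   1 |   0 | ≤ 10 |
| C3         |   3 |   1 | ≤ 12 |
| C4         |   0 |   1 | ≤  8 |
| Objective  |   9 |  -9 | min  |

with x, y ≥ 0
Each vertex is the intersection of two constraint boundaries that also satisfies all remaining constraints:
  x = 0 and y = 0 → (0, 0)
  3x + 4y = 8 and y = 0 → (2.667, 0)
  3x + 4y = 8 and x = 0 → (0, 2)

Vertices: (0, 0), (2.667, 0), (0, 2)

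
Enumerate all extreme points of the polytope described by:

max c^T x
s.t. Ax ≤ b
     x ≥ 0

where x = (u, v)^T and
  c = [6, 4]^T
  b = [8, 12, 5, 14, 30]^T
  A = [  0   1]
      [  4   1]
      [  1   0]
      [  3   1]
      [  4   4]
Each vertex is the intersection of two constraint boundaries that also satisfies all remaining constraints:
  u = 0 and v = 0 → (0, 0)
  4u + v = 12 and v = 0 → (3, 0)
  4u + v = 12 and 4u + 4v = 30 → (1.5, 6)
  4u + 4v = 30 and u = 0 → (0, 7.5)

Vertices: (0, 0), (3, 0), (1.5, 6), (0, 7.5)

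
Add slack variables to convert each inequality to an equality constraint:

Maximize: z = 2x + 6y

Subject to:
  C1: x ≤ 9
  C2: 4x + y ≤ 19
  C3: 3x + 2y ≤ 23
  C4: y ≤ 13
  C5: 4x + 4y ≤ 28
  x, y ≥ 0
max z = 2x + 6y

s.t.
  x + s1 = 9
  4x + y + s2 = 19
  3x + 2y + s3 = 23
  y + s4 = 13
  4x + 4y + s5 = 28
  x, y, s1, s2, s3, s4, s5 ≥ 0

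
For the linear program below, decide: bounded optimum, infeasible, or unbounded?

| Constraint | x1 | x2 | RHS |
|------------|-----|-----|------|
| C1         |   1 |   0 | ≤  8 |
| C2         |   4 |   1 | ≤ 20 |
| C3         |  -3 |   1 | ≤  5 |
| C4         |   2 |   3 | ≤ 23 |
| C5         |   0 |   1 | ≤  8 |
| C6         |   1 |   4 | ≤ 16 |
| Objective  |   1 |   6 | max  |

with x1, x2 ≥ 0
The point (0, 4) satisfies every constraint, so the LP is feasible; the constraints give x1 ≤ 8 and x2 ≤ 8, which with x1, x2 ≥ 0 keep the feasible region inside a bounded box. A feasible, bounded LP attains a finite optimum at a vertex.

The LP has an optimal solution: (0, 4) with z = 24.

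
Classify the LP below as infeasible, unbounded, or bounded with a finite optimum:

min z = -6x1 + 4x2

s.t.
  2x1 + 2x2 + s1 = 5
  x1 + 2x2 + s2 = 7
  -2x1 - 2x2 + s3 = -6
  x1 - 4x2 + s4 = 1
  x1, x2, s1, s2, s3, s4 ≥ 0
The row 2x1 + 2x2 + s1 = 5 with s1 ≥ 0 requires 2x1 + 2x2 ≤ 5, while the row -2x1 - 2x2 + s3 = -6 with s3 ≥ 0 is equivalent to 2x1 + 2x2 ≥ 6. Together they would need 6 ≤ 2x1 + 2x2 ≤ 5, which is impossible since 6 > 5. No point satisfies all constraints.

Infeasible — the constraint set is empty.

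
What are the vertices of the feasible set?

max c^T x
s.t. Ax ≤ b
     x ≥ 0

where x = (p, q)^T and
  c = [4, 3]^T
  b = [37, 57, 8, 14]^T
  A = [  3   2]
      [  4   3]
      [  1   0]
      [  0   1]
Each vertex is the intersection of two constraint boundaries that also satisfies all remaining constraints:
  p = 0 and q = 0 → (0, 0)
  p = 8 and q = 0 → (8, 0)
  3p + 2q = 37 and p = 8 → (8, 6.5)
  3p + 2q = 37 and q = 14 → (3, 14)
  q = 14 and p = 0 → (0, 14)

Vertices: (0, 0), (8, 0), (8, 6.5), (3, 14), (0, 14)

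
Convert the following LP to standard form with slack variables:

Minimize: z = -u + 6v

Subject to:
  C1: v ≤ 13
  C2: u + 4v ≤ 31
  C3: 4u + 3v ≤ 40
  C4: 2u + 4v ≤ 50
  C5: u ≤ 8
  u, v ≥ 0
min z = -u + 6v

s.t.
  v + s1 = 13
  u + 4v + s2 = 31
  4u + 3v + s3 = 40
  2u + 4v + s4 = 50
  u + s5 = 8
  u, v, s1, s2, s3, s4, s5 ≥ 0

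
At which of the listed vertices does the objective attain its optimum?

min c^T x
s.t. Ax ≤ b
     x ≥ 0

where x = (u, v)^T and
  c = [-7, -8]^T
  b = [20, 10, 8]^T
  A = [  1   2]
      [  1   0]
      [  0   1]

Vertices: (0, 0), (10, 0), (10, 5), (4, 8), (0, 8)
Evaluating z = -7u - 8v at each vertex:
  (0, 0): z = 0
  (10, 0): z = -70
  (10, 5): z = -110
  (4, 8): z = -92
  (0, 8): z = -64

The smallest value is z = -110, attained at (10, 5).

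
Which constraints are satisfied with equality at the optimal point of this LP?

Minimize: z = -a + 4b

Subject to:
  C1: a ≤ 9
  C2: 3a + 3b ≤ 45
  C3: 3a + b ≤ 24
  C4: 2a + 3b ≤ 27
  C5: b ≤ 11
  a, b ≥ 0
Optimal: a = 8, b = 0
Slack at optimum:
  C1: slack = 1
  C2: slack = 21
  C3: slack = 0 (binding)
  C4: slack = 11
  C5: slack = 11
  a ≥ 0: a = 8
  b ≥ 0: b = 0 (binding)
Binding constraints: C3, b ≥ 0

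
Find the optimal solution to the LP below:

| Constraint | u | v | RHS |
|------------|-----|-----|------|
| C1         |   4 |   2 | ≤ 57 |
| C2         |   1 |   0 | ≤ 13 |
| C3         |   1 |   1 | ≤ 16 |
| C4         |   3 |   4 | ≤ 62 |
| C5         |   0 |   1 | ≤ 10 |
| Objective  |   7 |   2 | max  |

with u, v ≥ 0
Each vertex is the intersection of two constraint boundaries that also satisfies all remaining constraints:
  u = 0 and v = 0 → (0, 0)
  u = 13 and v = 0 → (13, 0)
  4u + 2v = 57 and u = 13 → (13, 2.5)
  4u + 2v = 57 and u + v = 16 → (12.5, 3.5)
  u + v = 16 and v = 10 → (6, 10)
  v = 10 and u = 0 → (0, 10)

Evaluating z = 7u + 2v at each vertex:
  (0, 0): z = 0
  (13, 0): z = 91
  (13, 2.5): z = 96
  (12.5, 3.5): z = 94.5
  (6, 10): z = 62
  (0, 10): z = 20

The maximum is at (13, 2.5) with z = 96.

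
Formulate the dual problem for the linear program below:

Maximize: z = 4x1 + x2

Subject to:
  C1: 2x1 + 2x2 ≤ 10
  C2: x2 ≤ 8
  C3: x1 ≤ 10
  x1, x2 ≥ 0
Minimize: z = 10y1 + 8y2 + 10y3

Subject to:
  C1: -2y1 - y3 ≤ -4
  C2: -2y1 - y2 ≤ -1
  y1, y2, y3 ≥ 0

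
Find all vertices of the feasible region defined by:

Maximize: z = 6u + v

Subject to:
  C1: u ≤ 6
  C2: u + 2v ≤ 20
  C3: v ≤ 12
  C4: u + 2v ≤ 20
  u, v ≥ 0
Each vertex is the intersection of two constraint boundaries that also satisfies all remaining constraints:
  u = 0 and v = 0 → (0, 0)
  u = 6 and v = 0 → (6, 0)
  u = 6 and u + 2v = 20 → (6, 7)
  u + 2v = 20 and u = 0 → (0, 10)

Vertices: (0, 0), (6, 0), (6, 7), (0, 10)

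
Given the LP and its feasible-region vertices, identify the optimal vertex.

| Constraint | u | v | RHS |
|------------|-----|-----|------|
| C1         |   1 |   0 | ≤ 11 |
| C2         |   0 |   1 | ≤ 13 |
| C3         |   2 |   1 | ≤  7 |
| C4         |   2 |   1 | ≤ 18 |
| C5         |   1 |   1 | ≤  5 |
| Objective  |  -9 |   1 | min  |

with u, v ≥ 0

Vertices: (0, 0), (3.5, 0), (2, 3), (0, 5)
Evaluating z = -9u + v at each vertex:
  (0, 0): z = 0
  (3.5, 0): z = -31.5
  (2, 3): z = -15
  (0, 5): z = 5

The smallest value is z = -31.5, attained at (3.5, 0).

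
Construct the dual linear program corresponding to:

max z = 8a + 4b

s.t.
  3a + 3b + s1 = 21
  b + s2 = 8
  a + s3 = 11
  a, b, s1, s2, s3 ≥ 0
Minimize: z = 21y1 + 8y2 + 11y3

Subject to:
  C1: -3y1 - y3 ≤ -8
  C2: -3y1 - y2 ≤ -4
  y1, y2, y3 ≥ 0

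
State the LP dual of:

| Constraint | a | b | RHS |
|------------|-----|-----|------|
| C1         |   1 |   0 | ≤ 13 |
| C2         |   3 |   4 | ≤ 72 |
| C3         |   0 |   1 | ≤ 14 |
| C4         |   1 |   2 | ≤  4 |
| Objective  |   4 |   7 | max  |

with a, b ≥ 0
Minimize: z = 13y1 + 72y2 + 14y3 + 4y4

Subject to:
  C1: -y1 - 3y2 - y4 ≤ -4
  C2: -4y2 - y3 - 2y4 ≤ -7
  y1, y2, y3, y4 ≥ 0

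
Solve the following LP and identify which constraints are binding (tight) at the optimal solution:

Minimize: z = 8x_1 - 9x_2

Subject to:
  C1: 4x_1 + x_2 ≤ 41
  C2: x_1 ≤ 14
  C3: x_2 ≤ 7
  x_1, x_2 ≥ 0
Optimal: x_1 = 0, x_2 = 7
Binding: C3, x_1 ≥ 0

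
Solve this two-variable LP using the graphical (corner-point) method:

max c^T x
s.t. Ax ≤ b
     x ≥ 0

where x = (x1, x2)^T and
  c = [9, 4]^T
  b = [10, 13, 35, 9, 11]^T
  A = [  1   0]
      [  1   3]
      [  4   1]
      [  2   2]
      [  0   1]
x1 = 4.5, x2 = 0, z = 40.5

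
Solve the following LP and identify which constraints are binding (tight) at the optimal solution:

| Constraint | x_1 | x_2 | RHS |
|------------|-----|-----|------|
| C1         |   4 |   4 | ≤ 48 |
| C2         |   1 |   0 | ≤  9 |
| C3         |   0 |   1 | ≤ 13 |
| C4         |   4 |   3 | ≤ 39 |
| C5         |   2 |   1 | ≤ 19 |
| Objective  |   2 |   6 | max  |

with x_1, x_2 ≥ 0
Optimal: x_1 = 0, x_2 = 12
Slack at optimum:
  C1: slack = 0 (binding)
  C2: slack = 9
  C3: slack = 1
  C4: slack = 3
  C5: slack = 7
  x_1 ≥ 0: x_1 = 0 (binding)
  x_2 ≥ 0: x_2 = 12
Binding constraints: C1, x_1 ≥ 0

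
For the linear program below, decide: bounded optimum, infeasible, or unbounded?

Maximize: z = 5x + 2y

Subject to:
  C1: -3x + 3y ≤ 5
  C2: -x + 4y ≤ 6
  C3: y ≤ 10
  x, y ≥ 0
Feasible point: (0, 0) satisfies every constraint, so the LP is feasible.
Direction d = (1, 0): for each constraint row a, a·d ≤ 0 —
  (-3)(1) + (3)(0) = -3 ≤ 0
  (-1)(1) + (4)(0) = -1 ≤ 0
  (0)(1) + (1)(0) = 0 ≤ 0
and d ≥ 0, so (0, 0) + t·d stays feasible for every t ≥ 0. Along this ray z = 5x + 2y changes by 5 per unit t, so z → +∞.

Unbounded: there is a feasible ray along which z → +∞.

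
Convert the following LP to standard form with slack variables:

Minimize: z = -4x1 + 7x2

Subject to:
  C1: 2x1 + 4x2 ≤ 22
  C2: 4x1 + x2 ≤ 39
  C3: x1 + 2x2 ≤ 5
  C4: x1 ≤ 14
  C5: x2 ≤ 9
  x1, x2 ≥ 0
min z = -4x1 + 7x2

s.t.
  2x1 + 4x2 + s1 = 22
  4x1 + x2 + s2 = 39
  x1 + 2x2 + s3 = 5
  x1 + s4 = 14
  x2 + s5 = 9
  x1, x2, s1, s2, s3, s4, s5 ≥ 0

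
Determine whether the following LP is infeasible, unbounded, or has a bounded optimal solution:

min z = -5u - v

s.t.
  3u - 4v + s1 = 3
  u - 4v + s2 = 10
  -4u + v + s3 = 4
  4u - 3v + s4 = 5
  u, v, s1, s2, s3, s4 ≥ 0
Feasible point: (0, 0) satisfies every constraint, so the LP is feasible.
Direction d = (1, 4): for each constraint row a, a·d ≤ 0 —
  (3)(1) + (-4)(4) = -13 ≤ 0
  (1)(1) + (-4)(4) = -15 ≤ 0
  (-4)(1) + (1)(4) = 0 ≤ 0
  (4)(1) + (-3)(4) = -8 ≤ 0
and d ≥ 0, so (0, 0) + t·d stays feasible for every t ≥ 0. Along this ray z = -5u - v changes by -9 per unit t, so z → −∞.

Unbounded: there is a feasible ray along which z → −∞.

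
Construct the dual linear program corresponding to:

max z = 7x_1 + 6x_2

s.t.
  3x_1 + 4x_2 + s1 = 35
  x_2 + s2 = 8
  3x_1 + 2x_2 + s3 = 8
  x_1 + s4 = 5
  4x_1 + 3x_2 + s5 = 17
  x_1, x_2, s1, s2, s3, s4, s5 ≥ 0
Minimize: z = 35y1 + 8y2 + 8y3 + 5y4 + 17y5

Subject to:
  C1: -3y1 - 3y3 - y4 - 4y5 ≤ -7
  C2: -4y1 - y2 - 2y3 - 3y5 ≤ -6
  y1, y2, y3, y4, y5 ≥ 0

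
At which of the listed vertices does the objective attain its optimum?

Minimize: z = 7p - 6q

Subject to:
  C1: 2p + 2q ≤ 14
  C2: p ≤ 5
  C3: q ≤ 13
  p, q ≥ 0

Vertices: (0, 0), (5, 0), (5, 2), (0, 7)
(0, 7) with z = -42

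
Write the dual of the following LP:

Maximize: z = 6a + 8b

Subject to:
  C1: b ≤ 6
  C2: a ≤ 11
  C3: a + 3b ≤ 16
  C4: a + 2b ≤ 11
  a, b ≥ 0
Minimize: z = 6y1 + 11y2 + 16y3 + 11y4

Subject to:
  C1: -y2 - y3 - y4 ≤ -6
  C2: -y1 - 3y3 - 2y4 ≤ -8
  y1, y2, y3, y4 ≥ 0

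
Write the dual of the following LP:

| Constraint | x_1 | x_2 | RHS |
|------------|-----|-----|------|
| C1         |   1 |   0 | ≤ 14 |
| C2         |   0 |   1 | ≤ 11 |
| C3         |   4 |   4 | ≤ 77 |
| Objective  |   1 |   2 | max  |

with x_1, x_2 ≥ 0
Minimize: z = 14y1 + 11y2 + 77y3

Subject to:
  C1: -y1 - 4y3 ≤ -1
  C2: -y2 - 4y3 ≤ -2
  y1, y2, y3 ≥ 0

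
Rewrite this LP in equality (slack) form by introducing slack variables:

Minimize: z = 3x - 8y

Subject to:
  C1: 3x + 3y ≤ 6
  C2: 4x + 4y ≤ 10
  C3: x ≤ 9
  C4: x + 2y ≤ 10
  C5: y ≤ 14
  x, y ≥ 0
min z = 3x - 8y

s.t.
  3x + 3y + s1 = 6
  4x + 4y + s2 = 10
  x + s3 = 9
  x + 2y + s4 = 10
  y + s5 = 14
  x, y, s1, s2, s3, s4, s5 ≥ 0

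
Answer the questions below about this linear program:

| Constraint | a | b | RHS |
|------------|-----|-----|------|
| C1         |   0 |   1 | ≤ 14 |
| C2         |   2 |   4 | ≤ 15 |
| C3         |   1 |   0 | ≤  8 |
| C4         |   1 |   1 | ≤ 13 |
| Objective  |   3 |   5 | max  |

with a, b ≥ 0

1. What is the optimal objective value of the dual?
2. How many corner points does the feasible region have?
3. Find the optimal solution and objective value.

1. 22.5 (by strong duality, equal to the primal optimum)
2. 3
3. a = 7.5, b = 0, z = 22.5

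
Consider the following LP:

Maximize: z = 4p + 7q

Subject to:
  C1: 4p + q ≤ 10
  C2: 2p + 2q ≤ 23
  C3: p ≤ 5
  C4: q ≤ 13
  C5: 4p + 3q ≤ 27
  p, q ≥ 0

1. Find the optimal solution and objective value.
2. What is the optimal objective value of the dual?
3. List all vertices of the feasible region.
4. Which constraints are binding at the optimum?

1. p = 0, q = 9, z = 63
2. 63 (by strong duality, equal to the primal optimum)
3. (0, 0), (2.5, 0), (0.375, 8.5), (0, 9)
4. C5, p ≥ 0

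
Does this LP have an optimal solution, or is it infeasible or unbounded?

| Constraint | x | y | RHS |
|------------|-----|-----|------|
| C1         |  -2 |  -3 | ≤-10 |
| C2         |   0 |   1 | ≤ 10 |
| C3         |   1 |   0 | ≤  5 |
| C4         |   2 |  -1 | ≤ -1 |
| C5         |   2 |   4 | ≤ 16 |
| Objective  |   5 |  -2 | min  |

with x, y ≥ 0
The point (0, 4) satisfies every constraint, so the LP is feasible; the constraints give x ≤ 5 and y ≤ 10, which with x, y ≥ 0 keep the feasible region inside a bounded box. A feasible, bounded LP attains a finite optimum at a vertex.

Evaluating z = 5x - 2y at each vertex:
  (0, 3.333): z = -6.667
  (0.875, 2.75): z = -1.125
  (1.2, 3.4): z = -0.8
  (0, 4): z = -8

Feasible with finite optimum z* = -8 at (0, 4).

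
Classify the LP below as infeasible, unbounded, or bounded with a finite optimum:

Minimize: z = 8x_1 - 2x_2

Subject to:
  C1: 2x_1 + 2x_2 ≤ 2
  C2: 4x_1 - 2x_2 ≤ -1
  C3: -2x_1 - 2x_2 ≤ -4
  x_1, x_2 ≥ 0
C1 requires 2x_1 + 2x_2 ≤ 2, while C3 (-2x_1 - 2x_2 ≤ -4) is equivalent to 2x_1 + 2x_2 ≥ 4. Together they would need 4 ≤ 2x_1 + 2x_2 ≤ 2, which is impossible since 4 > 2. No point satisfies all constraints.

The feasible region is empty; the LP is infeasible.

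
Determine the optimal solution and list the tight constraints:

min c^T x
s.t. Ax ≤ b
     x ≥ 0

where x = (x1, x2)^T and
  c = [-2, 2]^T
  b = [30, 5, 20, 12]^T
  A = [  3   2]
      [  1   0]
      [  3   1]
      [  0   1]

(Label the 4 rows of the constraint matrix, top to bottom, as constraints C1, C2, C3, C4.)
Optimal: x1 = 5, x2 = 0
Slack at optimum:
  C1: slack = 15
  C2: slack = 0 (binding)
  C3: slack = 5
  C4: slack = 12
  x1 ≥ 0: x1 = 5
  x2 ≥ 0: x2 = 0 (binding)
Binding constraints: C2, x2 ≥ 0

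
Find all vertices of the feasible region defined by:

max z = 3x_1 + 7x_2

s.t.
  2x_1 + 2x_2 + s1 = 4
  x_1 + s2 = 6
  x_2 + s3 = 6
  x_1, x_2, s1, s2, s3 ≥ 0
Each vertex is the intersection of two constraint boundaries that also satisfies all remaining constraints:
  x_1 = 0 and x_2 = 0 → (0, 0)
  2x_1 + 2x_2 = 4 and x_2 = 0 → (2, 0)
  2x_1 + 2x_2 = 4 and x_1 = 0 → (0, 2)

Vertices: (0, 0), (2, 0), (0, 2)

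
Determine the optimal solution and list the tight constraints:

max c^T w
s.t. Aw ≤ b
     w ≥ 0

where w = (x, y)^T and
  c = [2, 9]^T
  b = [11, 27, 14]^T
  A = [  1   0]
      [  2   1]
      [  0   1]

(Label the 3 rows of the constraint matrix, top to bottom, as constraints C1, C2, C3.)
Optimal: x = 6.5, y = 14
Slack at optimum:
  C1: slack = 4.5
  C2: slack = 0 (binding)
  C3: slack = 0 (binding)
  x ≥ 0: x = 6.5
  y ≥ 0: y = 14
Binding constraints: C2, C3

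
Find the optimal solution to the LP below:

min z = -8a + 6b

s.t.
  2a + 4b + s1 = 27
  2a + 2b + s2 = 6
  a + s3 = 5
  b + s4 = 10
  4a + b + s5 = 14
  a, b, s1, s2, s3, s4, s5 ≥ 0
a = 3, b = 0, z = -24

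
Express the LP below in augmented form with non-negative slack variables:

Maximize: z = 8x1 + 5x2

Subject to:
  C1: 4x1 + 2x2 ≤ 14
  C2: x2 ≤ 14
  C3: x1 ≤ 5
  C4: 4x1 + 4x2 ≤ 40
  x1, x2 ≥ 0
max z = 8x1 + 5x2

s.t.
  4x1 + 2x2 + s1 = 14
  x2 + s2 = 14
  x1 + s3 = 5
  4x1 + 4x2 + s4 = 40
  x1, x2, s1, s2, s3, s4 ≥ 0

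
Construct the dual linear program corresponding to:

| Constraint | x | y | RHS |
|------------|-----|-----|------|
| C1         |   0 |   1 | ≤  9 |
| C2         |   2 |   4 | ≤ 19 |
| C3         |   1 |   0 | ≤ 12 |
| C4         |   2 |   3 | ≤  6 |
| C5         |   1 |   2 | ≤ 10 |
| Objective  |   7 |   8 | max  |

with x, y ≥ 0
Minimize: z = 9y1 + 19y2 + 12y3 + 6y4 + 10y5

Subject to:
  C1: -2y2 - y3 - 2y4 - y5 ≤ -7
  C2: -y1 - 4y2 - 3y4 - 2y5 ≤ -8
  y1, y2, y3, y4, y5 ≥ 0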